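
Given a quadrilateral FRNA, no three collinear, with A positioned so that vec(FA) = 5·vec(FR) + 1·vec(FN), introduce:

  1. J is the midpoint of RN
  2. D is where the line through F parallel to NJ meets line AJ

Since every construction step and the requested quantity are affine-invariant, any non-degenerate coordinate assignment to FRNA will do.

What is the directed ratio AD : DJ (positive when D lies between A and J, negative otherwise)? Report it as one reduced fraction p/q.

AD:DJ = -6

Choose coordinates F = (0, 0), R = (1, 0), N = (0, 1), A = (5, 1).
1. J is the midpoint of RN ⇒ J = (1/2, 1/2)
2. D is where the line through F parallel to NJ meets line AJ ⇒ D = (-2/5, 2/5)
D = A + t·(J−A) with t = 6/5, so AD:DJ = t:(1−t) = 6/5:-1/5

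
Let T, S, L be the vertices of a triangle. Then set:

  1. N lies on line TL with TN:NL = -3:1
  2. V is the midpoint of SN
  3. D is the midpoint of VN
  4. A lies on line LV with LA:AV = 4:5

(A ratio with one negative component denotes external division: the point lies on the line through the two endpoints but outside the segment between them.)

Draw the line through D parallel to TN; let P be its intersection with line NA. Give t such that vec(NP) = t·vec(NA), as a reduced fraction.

t = 9/8

Assign T = (0, 0), S = (1, 0), L = (0, 1) — the answer is frame-independent, so this choice is without loss of generality.
1. N lies on line TL with TN:NL = -3:1 ⇒ N = (0, 3/2)
2. V is the midpoint of SN ⇒ V = (1/2, 3/4)
3. D is the midpoint of VN ⇒ D = (1/4, 9/8)
4. A lies on line LV with LA:AV = 4:5 ⇒ A = (2/9, 8/9)
through D parallel to TN: direction (0, 3/2); meets NA at P = (1/4, 13/16)
P = N + t·(A−N) with t = 9/8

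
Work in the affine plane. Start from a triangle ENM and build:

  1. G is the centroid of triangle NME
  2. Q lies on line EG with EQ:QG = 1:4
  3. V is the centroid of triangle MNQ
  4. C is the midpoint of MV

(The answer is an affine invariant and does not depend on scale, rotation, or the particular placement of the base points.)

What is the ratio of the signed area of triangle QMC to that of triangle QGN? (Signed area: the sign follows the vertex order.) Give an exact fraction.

[QMC]:[QGN] = 13/24

Set E = (0, 0), N = (1, 0), M = (0, 1); any affine frame gives the same invariant.
1. G is the centroid of triangle NME ⇒ G = (1/3, 1/3)
2. Q lies on line EG with EQ:QG = 1:4 ⇒ Q = (1/15, 1/15)
3. V is the centroid of triangle MNQ ⇒ V = (16/45, 16/45)
4. C is the midpoint of MV ⇒ C = (8/45, 61/90)
2·[QMC] = -13/90, 2·[QGN] = -4/15
[QMC]:[QGN] = -13/90:-4/15 = 13/24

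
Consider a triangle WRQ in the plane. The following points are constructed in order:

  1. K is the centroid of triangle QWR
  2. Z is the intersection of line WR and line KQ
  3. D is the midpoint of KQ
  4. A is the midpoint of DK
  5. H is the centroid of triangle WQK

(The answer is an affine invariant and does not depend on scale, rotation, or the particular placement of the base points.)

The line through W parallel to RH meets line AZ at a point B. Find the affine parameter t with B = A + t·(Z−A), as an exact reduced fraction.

t = 5/3

Choose coordinates W = (0, 0), R = (1, 0), Q = (0, 1).
1. K is the centroid of triangle QWR ⇒ K = (1/3, 1/3)
2. Z is the intersection of line WR and line KQ ⇒ Z = (1/2, 0)
3. D is the midpoint of KQ ⇒ D = (1/6, 2/3)
4. A is the midpoint of DK ⇒ A = (1/4, 1/2)
5. H is the centroid of triangle WQK ⇒ H = (1/9, 4/9)
through W parallel to RH: direction (-8/9, 4/9); meets AZ at B = (2/3, -1/3)
B = A + t·(Z−A) with t = 5/3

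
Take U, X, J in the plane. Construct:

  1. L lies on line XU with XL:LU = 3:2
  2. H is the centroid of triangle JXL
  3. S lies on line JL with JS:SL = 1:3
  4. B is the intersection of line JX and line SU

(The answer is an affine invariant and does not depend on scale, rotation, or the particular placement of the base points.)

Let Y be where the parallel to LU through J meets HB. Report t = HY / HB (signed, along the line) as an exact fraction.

t = 17/14

Assign U = (0, 0), X = (1, 0), J = (0, 1) — the answer is frame-independent, so this choice is without loss of generality.
1. L lies on line XU with XL:LU = 3:2 ⇒ L = (2/5, 0)
2. H is the centroid of triangle JXL ⇒ H = (7/15, 1/3)
3. S lies on line JL with JS:SL = 1:3 ⇒ S = (1/10, 3/4)
4. B is the intersection of line JX and line SU ⇒ B = (2/17, 15/17)
through J parallel to LU: direction (-2/5, 0); meets HB at Y = (3/70, 1)
Y = H + t·(B−H) with t = 17/14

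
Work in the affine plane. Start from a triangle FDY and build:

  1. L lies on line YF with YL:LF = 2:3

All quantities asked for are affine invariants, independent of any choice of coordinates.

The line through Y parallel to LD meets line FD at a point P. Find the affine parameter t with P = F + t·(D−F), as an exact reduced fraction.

t = 5/3

Choose coordinates F = (0, 0), D = (1, 0), Y = (0, 1).
1. L lies on line YF with YL:LF = 2:3 ⇒ L = (0, 3/5)
through Y parallel to LD: direction (1, -3/5); meets FD at P = (5/3, 0)
P = F + t·(D−F) with t = 5/3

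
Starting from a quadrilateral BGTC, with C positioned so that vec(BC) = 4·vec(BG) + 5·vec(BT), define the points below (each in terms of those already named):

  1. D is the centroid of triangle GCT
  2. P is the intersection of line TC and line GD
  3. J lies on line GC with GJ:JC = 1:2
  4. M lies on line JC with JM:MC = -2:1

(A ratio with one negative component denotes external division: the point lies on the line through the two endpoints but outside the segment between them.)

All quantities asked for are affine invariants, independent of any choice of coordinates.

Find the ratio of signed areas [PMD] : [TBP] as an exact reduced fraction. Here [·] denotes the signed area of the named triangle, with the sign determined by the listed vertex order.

[PMD]:[TBP] = -10/9

Set B = (0, 0), G = (1, 0), T = (0, 1), C = (4, 5); any affine frame gives the same invariant.
1. D is the centroid of triangle GCT ⇒ D = (5/3, 2)
2. P is the intersection of line TC and line GD ⇒ P = (2, 3)
3. J lies on line GC with GJ:JC = 1:2 ⇒ J = (2, 5/3)
4. M lies on line JC with JM:MC = -2:1 ⇒ M = (6, 25/3)
2·[PMD] = -20/9, 2·[TBP] = 2
[PMD]:[TBP] = -20/9:2 = -10/9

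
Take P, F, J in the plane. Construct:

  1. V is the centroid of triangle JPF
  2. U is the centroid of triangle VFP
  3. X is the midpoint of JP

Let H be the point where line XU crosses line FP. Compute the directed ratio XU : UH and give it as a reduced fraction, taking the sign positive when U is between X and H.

Assign P = (0, 0), F = (1, 0), J = (0, 1) — the answer is frame-independent, so this choice is without loss of generality.
1. V is the centroid of triangle JPF ⇒ V = (1/3, 1/3)
2. U is the centroid of triangle VFP ⇒ U = (4/9, 1/9)
3. X is the midpoint of JP ⇒ X = (0, 1/2)
line XU meets FP at H = (4/7, 0)
U = X + t·(H−X) with t = 7/9, so XU:UH = 7/9:2/9

XU:UH = 7/2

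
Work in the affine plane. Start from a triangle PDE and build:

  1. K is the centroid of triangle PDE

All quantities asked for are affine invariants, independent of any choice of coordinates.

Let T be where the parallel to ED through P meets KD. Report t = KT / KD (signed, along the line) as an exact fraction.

t = -2

Choose coordinates P = (0, 0), D = (1, 0), E = (0, 1).
1. K is the centroid of triangle PDE ⇒ K = (1/3, 1/3)
through P parallel to ED: direction (1, -1); meets KD at T = (-1, 1)
T = K + t·(D−K) with t = -2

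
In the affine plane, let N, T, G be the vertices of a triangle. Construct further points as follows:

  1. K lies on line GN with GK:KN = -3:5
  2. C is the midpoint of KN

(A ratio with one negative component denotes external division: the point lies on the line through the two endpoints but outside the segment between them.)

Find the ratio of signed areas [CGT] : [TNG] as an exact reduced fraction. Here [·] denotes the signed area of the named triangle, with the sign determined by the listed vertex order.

[CGT]:[TNG] = -1/4

Choose coordinates N = (0, 0), T = (1, 0), G = (0, 1).
1. K lies on line GN with GK:KN = -3:5 ⇒ K = (0, 5/2)
2. C is the midpoint of KN ⇒ C = (0, 5/4)
2·[CGT] = 1/4, 2·[TNG] = -1
[CGT]:[TNG] = 1/4:-1 = -1/4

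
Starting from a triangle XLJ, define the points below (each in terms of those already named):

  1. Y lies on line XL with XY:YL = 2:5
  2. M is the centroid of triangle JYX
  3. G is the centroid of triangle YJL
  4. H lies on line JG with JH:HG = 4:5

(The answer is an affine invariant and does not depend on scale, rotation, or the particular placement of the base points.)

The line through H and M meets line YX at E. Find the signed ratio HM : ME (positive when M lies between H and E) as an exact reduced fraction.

Work in coordinates with X = (0, 0), L = (1, 0), J = (0, 1).
1. Y lies on line XL with XY:YL = 2:5 ⇒ Y = (2/7, 0)
2. M is the centroid of triangle JYX ⇒ M = (2/21, 1/3)
3. G is the centroid of triangle YJL ⇒ G = (3/7, 1/3)
4. H lies on line JG with JH:HG = 4:5 ⇒ H = (4/21, 19/27)
line HM meets YX at E = (1/105, 0)
M = H + t·(E−H) with t = 10/19, so HM:ME = 10/19:9/19

HM:ME = 10/9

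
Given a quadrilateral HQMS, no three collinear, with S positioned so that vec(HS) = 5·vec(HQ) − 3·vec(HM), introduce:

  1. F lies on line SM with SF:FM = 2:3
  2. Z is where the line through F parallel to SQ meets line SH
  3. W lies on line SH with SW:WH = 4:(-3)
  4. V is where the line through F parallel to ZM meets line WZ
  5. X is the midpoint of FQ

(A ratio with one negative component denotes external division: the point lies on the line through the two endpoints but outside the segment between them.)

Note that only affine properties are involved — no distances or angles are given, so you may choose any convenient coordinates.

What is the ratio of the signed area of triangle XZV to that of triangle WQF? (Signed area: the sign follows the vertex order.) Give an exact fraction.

[XZV]:[WQF] = 1/22

Set H = (0, 0), Q = (1, 0), M = (0, 1), S = (5, -3); any affine frame gives the same invariant.
1. F lies on line SM with SF:FM = 2:3 ⇒ F = (3, -7/5)
2. Z is where the line through F parallel to SQ meets line SH ⇒ Z = (17/3, -17/5)
3. W lies on line SH with SW:WH = 4:(-3) ⇒ W = (-15, 9)
4. V is where the line through F parallel to ZM meets line WZ ⇒ V = (79/15, -79/25)
5. X is the midpoint of FQ ⇒ X = (2, -7/10)
2·[XZV] = -1/5, 2·[WQF] = -22/5
[XZV]:[WQF] = -1/5:-22/5 = 1/22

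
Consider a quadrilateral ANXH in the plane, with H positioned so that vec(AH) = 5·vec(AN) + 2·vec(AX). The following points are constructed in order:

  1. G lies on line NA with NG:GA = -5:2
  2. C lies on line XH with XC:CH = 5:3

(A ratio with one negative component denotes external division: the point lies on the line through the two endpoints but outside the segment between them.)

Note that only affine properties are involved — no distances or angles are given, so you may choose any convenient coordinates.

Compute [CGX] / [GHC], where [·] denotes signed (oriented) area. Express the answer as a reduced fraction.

Assign A = (0, 0), N = (1, 0), X = (0, 1), H = (5, 2) — the answer is frame-independent, so this choice is without loss of generality.
1. G lies on line NA with NG:GA = -5:2 ⇒ G = (-2/3, 0)
2. C lies on line XH with XC:CH = 5:3 ⇒ C = (25/8, 13/8)
2·[CGX] = -65/24, 2·[GHC] = 13/8
[CGX]:[GHC] = -65/24:13/8 = -5/3

[CGX]:[GHC] = -5/3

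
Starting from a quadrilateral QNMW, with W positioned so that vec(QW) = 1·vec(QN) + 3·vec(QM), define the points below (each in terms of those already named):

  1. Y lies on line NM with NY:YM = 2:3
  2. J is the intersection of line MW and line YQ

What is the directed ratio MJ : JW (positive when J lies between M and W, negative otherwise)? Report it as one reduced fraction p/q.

Choose coordinates Q = (0, 0), N = (1, 0), M = (0, 1), W = (1, 3).
1. Y lies on line NM with NY:YM = 2:3 ⇒ Y = (3/5, 2/5)
2. J is the intersection of line MW and line YQ ⇒ J = (-3/4, -1/2)
J = M + t·(W−M) with t = -3/4, so MJ:JW = t:(1−t) = -3/4:7/4

MJ:JW = -3/7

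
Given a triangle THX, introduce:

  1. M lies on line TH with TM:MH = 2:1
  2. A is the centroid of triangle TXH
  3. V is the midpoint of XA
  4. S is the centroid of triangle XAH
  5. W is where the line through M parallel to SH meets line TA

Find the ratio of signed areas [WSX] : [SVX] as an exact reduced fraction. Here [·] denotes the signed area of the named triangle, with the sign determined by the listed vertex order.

Work in coordinates with T = (0, 0), H = (1, 0), X = (0, 1).
1. M lies on line TH with TM:MH = 2:1 ⇒ M = (2/3, 0)
2. A is the centroid of triangle TXH ⇒ A = (1/3, 1/3)
3. V is the midpoint of XA ⇒ V = (1/6, 2/3)
4. S is the centroid of triangle XAH ⇒ S = (4/9, 4/9)
5. W is where the line through M parallel to SH meets line TA ⇒ W = (8/27, 8/27)
2·[WSX] = 4/27, 2·[SVX] = -1/18
[WSX]:[SVX] = 4/27:-1/18 = -8/3

[WSX]:[SVX] = -8/3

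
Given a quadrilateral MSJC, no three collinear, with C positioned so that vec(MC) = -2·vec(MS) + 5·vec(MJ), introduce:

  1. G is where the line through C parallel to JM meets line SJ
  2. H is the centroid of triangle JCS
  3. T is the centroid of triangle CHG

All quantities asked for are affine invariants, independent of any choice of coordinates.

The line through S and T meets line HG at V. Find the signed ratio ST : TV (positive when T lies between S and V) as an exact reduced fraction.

Work in coordinates with M = (0, 0), S = (1, 0), J = (0, 1), C = (-2, 5).
1. G is where the line through C parallel to JM meets line SJ ⇒ G = (-2, 3)
2. H is the centroid of triangle JCS ⇒ H = (-1/3, 2)
3. T is the centroid of triangle CHG ⇒ T = (-13/9, 10/3)
line ST meets HG at V = (-4/7, 15/7)
T = S + t·(V−S) with t = 14/9, so ST:TV = 14/9:-5/9

ST:TV = -14/5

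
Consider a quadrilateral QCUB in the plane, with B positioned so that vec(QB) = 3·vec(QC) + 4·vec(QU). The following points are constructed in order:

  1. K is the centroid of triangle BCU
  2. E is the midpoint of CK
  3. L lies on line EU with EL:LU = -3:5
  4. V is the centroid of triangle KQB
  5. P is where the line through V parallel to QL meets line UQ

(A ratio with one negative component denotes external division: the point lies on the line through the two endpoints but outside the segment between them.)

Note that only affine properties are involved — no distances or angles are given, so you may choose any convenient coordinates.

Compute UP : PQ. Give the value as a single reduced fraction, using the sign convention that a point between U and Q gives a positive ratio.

Assign Q = (0, 0), C = (1, 0), U = (0, 1), B = (3, 4) — the answer is frame-independent, so this choice is without loss of generality.
1. K is the centroid of triangle BCU ⇒ K = (4/3, 5/3)
2. E is the midpoint of CK ⇒ E = (7/6, 5/6)
3. L lies on line EU with EL:LU = -3:5 ⇒ L = (35/12, 7/12)
4. V is the centroid of triangle KQB ⇒ V = (13/9, 17/9)
5. P is where the line through V parallel to QL meets line UQ ⇒ P = (0, 8/5)
P = U + t·(Q−U) with t = -3/5, so UP:PQ = t:(1−t) = -3/5:8/5

UP:PQ = -3/8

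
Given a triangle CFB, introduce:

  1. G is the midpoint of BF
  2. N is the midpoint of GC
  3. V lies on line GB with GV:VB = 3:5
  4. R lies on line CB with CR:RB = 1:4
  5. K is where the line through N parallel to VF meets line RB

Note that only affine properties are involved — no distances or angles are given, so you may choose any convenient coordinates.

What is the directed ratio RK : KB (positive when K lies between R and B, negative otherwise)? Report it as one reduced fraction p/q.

RK:KB = 3/5

Set C = (0, 0), F = (1, 0), B = (0, 1); any affine frame gives the same invariant.
1. G is the midpoint of BF ⇒ G = (1/2, 1/2)
2. N is the midpoint of GC ⇒ N = (1/4, 1/4)
3. V lies on line GB with GV:VB = 3:5 ⇒ V = (5/16, 11/16)
4. R lies on line CB with CR:RB = 1:4 ⇒ R = (0, 1/5)
5. K is where the line through N parallel to VF meets line RB ⇒ K = (0, 1/2)
K = R + t·(B−R) with t = 3/8, so RK:KB = t:(1−t) = 3/8:5/8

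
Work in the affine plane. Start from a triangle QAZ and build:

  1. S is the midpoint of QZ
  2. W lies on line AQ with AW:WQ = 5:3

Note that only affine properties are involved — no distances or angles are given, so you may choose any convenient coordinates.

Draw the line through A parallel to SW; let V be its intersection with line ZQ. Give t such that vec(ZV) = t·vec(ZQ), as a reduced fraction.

Set Q = (0, 0), A = (1, 0), Z = (0, 1); any affine frame gives the same invariant.
1. S is the midpoint of QZ ⇒ S = (0, 1/2)
2. W lies on line AQ with AW:WQ = 5:3 ⇒ W = (3/8, 0)
through A parallel to SW: direction (3/8, -1/2); meets ZQ at V = (0, 4/3)
V = Z + t·(Q−Z) with t = -1/3

t = -1/3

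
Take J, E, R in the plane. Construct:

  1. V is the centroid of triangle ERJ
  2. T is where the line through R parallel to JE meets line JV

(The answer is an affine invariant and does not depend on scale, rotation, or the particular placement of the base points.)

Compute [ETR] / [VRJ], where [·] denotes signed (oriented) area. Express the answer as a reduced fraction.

Choose coordinates J = (0, 0), E = (1, 0), R = (0, 1).
1. V is the centroid of triangle ERJ ⇒ V = (1/3, 1/3)
2. T is where the line through R parallel to JE meets line JV ⇒ T = (1, 1)
2·[ETR] = 1, 2·[VRJ] = 1/3
[ETR]:[VRJ] = 1:1/3 = 3

[ETR]:[VRJ] = 3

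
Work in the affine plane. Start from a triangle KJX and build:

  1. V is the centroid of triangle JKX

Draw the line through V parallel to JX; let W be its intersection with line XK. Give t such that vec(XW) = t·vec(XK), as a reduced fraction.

Work in coordinates with K = (0, 0), J = (1, 0), X = (0, 1).
1. V is the centroid of triangle JKX ⇒ V = (1/3, 1/3)
through V parallel to JX: direction (-1, 1); meets XK at W = (0, 2/3)
W = X + t·(K−X) with t = 1/3

t = 1/3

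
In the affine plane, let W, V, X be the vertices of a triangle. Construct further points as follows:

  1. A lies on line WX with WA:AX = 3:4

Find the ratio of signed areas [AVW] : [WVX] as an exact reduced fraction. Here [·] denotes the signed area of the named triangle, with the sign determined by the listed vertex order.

Set W = (0, 0), V = (1, 0), X = (0, 1); any affine frame gives the same invariant.
1. A lies on line WX with WA:AX = 3:4 ⇒ A = (0, 3/7)
2·[AVW] = -3/7, 2·[WVX] = 1
[AVW]:[WVX] = -3/7:1 = -3/7

[AVW]:[WVX] = -3/7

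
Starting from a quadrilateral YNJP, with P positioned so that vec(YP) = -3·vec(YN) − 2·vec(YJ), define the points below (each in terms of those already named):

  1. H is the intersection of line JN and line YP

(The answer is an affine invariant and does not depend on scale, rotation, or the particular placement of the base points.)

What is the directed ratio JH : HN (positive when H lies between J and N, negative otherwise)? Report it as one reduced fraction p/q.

JH:HN = 3/2

Assign Y = (0, 0), N = (1, 0), J = (0, 1), P = (-3, -2) — the answer is frame-independent, so this choice is without loss of generality.
1. H is the intersection of line JN and line YP ⇒ H = (3/5, 2/5)
H = J + t·(N−J) with t = 3/5, so JH:HN = t:(1−t) = 3/5:2/5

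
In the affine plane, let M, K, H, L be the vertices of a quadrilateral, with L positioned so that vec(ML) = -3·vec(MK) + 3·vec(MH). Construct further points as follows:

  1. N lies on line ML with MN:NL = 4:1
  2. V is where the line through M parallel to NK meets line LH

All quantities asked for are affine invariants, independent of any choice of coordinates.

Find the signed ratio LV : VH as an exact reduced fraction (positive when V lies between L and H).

LV:VH = -15/17

Work in coordinates with M = (0, 0), K = (1, 0), H = (0, 1), L = (-3, 3).
1. N lies on line ML with MN:NL = 4:1 ⇒ N = (-12/5, 12/5)
2. V is where the line through M parallel to NK meets line LH ⇒ V = (-51/2, 18)
V = L + t·(H−L) with t = -15/2, so LV:VH = t:(1−t) = -15/2:17/2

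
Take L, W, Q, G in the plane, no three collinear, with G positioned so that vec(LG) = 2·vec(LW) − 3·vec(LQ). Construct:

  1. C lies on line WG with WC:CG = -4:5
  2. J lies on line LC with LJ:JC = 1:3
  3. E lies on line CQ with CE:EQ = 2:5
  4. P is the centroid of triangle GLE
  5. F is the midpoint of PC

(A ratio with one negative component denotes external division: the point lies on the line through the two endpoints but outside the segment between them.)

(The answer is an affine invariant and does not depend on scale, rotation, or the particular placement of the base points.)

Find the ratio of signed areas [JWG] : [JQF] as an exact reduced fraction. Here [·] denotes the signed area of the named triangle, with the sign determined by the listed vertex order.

[JWG]:[JQF] = -378/241

Choose coordinates L = (0, 0), W = (1, 0), Q = (0, 1), G = (2, -3).
1. C lies on line WG with WC:CG = -4:5 ⇒ C = (-3, 12)
2. J lies on line LC with LJ:JC = 1:3 ⇒ J = (-3/4, 3)
3. E lies on line CQ with CE:EQ = 2:5 ⇒ E = (-15/7, 62/7)
4. P is the centroid of triangle GLE ⇒ P = (-1/21, 41/21)
5. F is the midpoint of PC ⇒ F = (-32/21, 293/42)
2·[JWG] = -9/4, 2·[JQF] = 241/168
[JWG]:[JQF] = -9/4:241/168 = -378/241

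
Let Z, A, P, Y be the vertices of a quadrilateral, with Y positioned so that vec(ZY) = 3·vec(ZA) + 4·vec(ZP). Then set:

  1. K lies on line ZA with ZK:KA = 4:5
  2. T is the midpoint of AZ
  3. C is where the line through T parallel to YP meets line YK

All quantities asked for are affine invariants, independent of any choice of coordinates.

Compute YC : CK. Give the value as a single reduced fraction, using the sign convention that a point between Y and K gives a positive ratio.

Assign Z = (0, 0), A = (1, 0), P = (0, 1), Y = (3, 4) — the answer is frame-independent, so this choice is without loss of generality.
1. K lies on line ZA with ZK:KA = 4:5 ⇒ K = (4/9, 0)
2. T is the midpoint of AZ ⇒ T = (1/2, 0)
3. C is where the line through T parallel to YP meets line YK ⇒ C = (9/26, -2/13)
C = Y + t·(K−Y) with t = 27/26, so YC:CK = t:(1−t) = 27/26:-1/26

YC:CK = -27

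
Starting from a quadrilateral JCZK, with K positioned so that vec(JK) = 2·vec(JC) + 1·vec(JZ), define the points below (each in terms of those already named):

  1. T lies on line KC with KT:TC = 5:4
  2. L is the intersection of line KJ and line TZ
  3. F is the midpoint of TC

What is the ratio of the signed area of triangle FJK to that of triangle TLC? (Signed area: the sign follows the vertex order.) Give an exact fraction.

Assign J = (0, 0), C = (1, 0), Z = (0, 1), K = (2, 1) — the answer is frame-independent, so this choice is without loss of generality.
1. T lies on line KC with KT:TC = 5:4 ⇒ T = (13/9, 4/9)
2. L is the intersection of line KJ and line TZ ⇒ L = (26/23, 13/23)
3. F is the midpoint of TC ⇒ F = (11/9, 2/9)
2·[FJK] = -7/9, 2·[TLC] = 40/207
[FJK]:[TLC] = -7/9:40/207 = -161/40

[FJK]:[TLC] = -161/40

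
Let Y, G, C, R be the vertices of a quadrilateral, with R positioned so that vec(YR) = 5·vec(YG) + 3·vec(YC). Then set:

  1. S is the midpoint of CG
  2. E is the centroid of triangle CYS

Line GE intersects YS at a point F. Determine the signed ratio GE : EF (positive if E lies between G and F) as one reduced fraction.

Assign Y = (0, 0), G = (1, 0), C = (0, 1), R = (5, 3) — the answer is frame-independent, so this choice is without loss of generality.
1. S is the midpoint of CG ⇒ S = (1/2, 1/2)
2. E is the centroid of triangle CYS ⇒ E = (1/6, 1/2)
line GE meets YS at F = (3/8, 3/8)
E = G + t·(F−G) with t = 4/3, so GE:EF = 4/3:-1/3

GE:EF = -4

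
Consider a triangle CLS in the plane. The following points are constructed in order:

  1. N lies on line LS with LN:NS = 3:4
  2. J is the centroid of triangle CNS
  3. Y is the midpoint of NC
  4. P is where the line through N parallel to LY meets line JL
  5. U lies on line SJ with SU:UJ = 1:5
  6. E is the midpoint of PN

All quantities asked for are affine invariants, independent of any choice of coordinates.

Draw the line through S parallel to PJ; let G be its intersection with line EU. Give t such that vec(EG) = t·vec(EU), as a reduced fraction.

Assign C = (0, 0), L = (1, 0), S = (0, 1) — the answer is frame-independent, so this choice is without loss of generality.
1. N lies on line LS with LN:NS = 3:4 ⇒ N = (4/7, 3/7)
2. J is the centroid of triangle CNS ⇒ J = (4/21, 10/21)
3. Y is the midpoint of NC ⇒ Y = (2/7, 3/14)
4. P is where the line through N parallel to LY meets line JL ⇒ P = (-2/49, 30/49)
5. U lies on line SJ with SU:UJ = 1:5 ⇒ U = (2/63, 115/126)
6. E is the midpoint of PN ⇒ E = (13/49, 51/98)
through S parallel to PJ: direction (34/147, -20/147); meets EU at G = (-17/546, 278/273)
G = E + t·(U−E) with t = 33/26

t = 33/26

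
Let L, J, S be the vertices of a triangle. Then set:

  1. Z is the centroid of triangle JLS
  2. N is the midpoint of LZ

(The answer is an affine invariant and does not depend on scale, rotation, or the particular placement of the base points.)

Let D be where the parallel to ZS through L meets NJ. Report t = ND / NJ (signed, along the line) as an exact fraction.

t = -1/3

Work in coordinates with L = (0, 0), J = (1, 0), S = (0, 1).
1. Z is the centroid of triangle JLS ⇒ Z = (1/3, 1/3)
2. N is the midpoint of LZ ⇒ N = (1/6, 1/6)
through L parallel to ZS: direction (-1/3, 2/3); meets NJ at D = (-1/9, 2/9)
D = N + t·(J−N) with t = -1/3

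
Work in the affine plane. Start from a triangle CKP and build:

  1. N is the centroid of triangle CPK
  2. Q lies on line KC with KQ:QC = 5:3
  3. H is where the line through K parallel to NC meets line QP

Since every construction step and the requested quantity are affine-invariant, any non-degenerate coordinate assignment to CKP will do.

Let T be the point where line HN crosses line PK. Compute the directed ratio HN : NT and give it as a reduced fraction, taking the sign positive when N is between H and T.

HN:NT = 19/11

Choose coordinates C = (0, 0), K = (1, 0), P = (0, 1).
1. N is the centroid of triangle CPK ⇒ N = (1/3, 1/3)
2. Q lies on line KC with KQ:QC = 5:3 ⇒ Q = (3/8, 0)
3. H is where the line through K parallel to NC meets line QP ⇒ H = (6/11, -5/11)
line HN meets PK at T = (4/19, 15/19)
N = H + t·(T−H) with t = 19/30, so HN:NT = 19/30:11/30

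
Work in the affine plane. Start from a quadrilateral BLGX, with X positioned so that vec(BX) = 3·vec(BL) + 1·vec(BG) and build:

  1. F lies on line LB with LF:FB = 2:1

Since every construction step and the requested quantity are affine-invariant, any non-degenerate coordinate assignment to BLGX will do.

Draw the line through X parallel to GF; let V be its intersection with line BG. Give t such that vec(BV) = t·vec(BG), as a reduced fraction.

t = 10

Work in coordinates with B = (0, 0), L = (1, 0), G = (0, 1), X = (3, 1).
1. F lies on line LB with LF:FB = 2:1 ⇒ F = (1/3, 0)
through X parallel to GF: direction (1/3, -1); meets BG at V = (0, 10)
V = B + t·(G−B) with t = 10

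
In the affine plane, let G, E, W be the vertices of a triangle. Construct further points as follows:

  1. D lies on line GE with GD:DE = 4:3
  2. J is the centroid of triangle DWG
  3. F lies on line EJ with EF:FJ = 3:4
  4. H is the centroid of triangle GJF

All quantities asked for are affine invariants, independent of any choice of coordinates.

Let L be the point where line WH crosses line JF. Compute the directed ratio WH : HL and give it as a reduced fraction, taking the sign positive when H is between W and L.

Set G = (0, 0), E = (1, 0), W = (0, 1); any affine frame gives the same invariant.
1. D lies on line GE with GD:DE = 4:3 ⇒ D = (4/7, 0)
2. J is the centroid of triangle DWG ⇒ J = (4/21, 1/3)
3. F lies on line EJ with EF:FJ = 3:4 ⇒ F = (32/49, 1/7)
4. H is the centroid of triangle GJF ⇒ H = (124/441, 10/63)
line WH meets JF at L = (1240/5439, 247/777)
H = W + t·(L−W) with t = 37/30, so WH:HL = 37/30:-7/30

WH:HL = -37/7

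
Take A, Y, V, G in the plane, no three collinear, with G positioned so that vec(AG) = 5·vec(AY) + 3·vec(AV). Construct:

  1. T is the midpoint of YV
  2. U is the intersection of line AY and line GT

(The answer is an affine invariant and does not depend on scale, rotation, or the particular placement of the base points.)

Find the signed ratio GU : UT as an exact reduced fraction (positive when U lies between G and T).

GU:UT = -6

Set A = (0, 0), Y = (1, 0), V = (0, 1), G = (5, 3); any affine frame gives the same invariant.
1. T is the midpoint of YV ⇒ T = (1/2, 1/2)
2. U is the intersection of line AY and line GT ⇒ U = (-2/5, 0)
U = G + t·(T−G) with t = 6/5, so GU:UT = t:(1−t) = 6/5:-1/5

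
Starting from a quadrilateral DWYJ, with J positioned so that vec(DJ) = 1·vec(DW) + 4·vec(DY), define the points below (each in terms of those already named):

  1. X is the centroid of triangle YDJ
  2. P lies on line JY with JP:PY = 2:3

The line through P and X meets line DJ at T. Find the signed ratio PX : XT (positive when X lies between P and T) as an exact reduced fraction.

PX:XT = 1/5

Choose coordinates D = (0, 0), W = (1, 0), Y = (0, 1), J = (1, 4).
1. X is the centroid of triangle YDJ ⇒ X = (1/3, 5/3)
2. P lies on line JY with JP:PY = 2:3 ⇒ P = (3/5, 14/5)
line PX meets DJ at T = (-1, -4)
X = P + t·(T−P) with t = 1/6, so PX:XT = 1/6:5/6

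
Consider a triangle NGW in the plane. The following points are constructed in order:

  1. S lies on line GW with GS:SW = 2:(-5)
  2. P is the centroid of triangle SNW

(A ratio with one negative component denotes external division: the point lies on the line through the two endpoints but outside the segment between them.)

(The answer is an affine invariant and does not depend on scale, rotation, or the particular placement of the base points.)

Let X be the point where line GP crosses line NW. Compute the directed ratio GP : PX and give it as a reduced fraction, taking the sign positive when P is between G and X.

Work in coordinates with N = (0, 0), G = (1, 0), W = (0, 1).
1. S lies on line GW with GS:SW = 2:(-5) ⇒ S = (5/3, -2/3)
2. P is the centroid of triangle SNW ⇒ P = (5/9, 1/9)
line GP meets NW at X = (0, 1/4)
P = G + t·(X−G) with t = 4/9, so GP:PX = 4/9:5/9

GP:PX = 4/5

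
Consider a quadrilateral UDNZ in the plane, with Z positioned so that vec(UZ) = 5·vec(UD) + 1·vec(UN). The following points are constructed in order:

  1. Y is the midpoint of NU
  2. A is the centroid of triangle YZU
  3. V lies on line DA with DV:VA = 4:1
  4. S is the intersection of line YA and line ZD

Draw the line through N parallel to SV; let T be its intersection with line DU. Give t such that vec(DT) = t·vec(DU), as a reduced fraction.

t = 47/3

Assign U = (0, 0), D = (1, 0), N = (0, 1), Z = (5, 1) — the answer is frame-independent, so this choice is without loss of generality.
1. Y is the midpoint of NU ⇒ Y = (0, 1/2)
2. A is the centroid of triangle YZU ⇒ A = (5/3, 1/2)
3. V lies on line DA with DV:VA = 4:1 ⇒ V = (23/15, 2/5)
4. S is the intersection of line YA and line ZD ⇒ S = (3, 1/2)
through N parallel to SV: direction (-22/15, -1/10); meets DU at T = (-44/3, 0)
T = D + t·(U−D) with t = 47/3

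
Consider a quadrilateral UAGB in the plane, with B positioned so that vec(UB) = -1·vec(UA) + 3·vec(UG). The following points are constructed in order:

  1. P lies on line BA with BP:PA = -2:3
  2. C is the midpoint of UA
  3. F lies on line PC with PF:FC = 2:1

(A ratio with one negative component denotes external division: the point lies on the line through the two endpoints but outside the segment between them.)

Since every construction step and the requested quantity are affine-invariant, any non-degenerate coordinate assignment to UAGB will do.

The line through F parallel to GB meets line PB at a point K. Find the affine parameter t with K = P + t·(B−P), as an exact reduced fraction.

Set U = (0, 0), A = (1, 0), G = (0, 1), B = (-1, 3); any affine frame gives the same invariant.
1. P lies on line BA with BP:PA = -2:3 ⇒ P = (-5, 9)
2. C is the midpoint of UA ⇒ C = (1/2, 0)
3. F lies on line PC with PF:FC = 2:1 ⇒ F = (-4/3, 3)
through F parallel to GB: direction (-1, 2); meets PB at K = (-7/3, 5)
K = P + t·(B−P) with t = 2/3

t = 2/3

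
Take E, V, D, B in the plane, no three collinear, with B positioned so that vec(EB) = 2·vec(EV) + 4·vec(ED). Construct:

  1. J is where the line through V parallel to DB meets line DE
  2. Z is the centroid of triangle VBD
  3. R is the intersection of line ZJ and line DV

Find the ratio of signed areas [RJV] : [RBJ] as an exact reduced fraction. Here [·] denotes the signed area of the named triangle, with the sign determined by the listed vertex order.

Choose coordinates E = (0, 0), V = (1, 0), D = (0, 1), B = (2, 4).
1. J is where the line through V parallel to DB meets line DE ⇒ J = (0, -3/2)
2. Z is the centroid of triangle VBD ⇒ Z = (1, 5/3)
3. R is the intersection of line ZJ and line DV ⇒ R = (3/5, 2/5)
2·[RJV] = 1, 2·[RBJ] = -1/2
[RJV]:[RBJ] = 1:-1/2 = -2

[RJV]:[RBJ] = -2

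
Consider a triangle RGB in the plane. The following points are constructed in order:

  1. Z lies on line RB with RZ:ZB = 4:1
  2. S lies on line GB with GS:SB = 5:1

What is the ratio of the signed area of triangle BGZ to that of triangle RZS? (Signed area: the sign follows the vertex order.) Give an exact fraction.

[BGZ]:[RZS] = 3/2

Choose coordinates R = (0, 0), G = (1, 0), B = (0, 1).
1. Z lies on line RB with RZ:ZB = 4:1 ⇒ Z = (0, 4/5)
2. S lies on line GB with GS:SB = 5:1 ⇒ S = (1/6, 5/6)
2·[BGZ] = -1/5, 2·[RZS] = -2/15
[BGZ]:[RZS] = -1/5:-2/15 = 3/2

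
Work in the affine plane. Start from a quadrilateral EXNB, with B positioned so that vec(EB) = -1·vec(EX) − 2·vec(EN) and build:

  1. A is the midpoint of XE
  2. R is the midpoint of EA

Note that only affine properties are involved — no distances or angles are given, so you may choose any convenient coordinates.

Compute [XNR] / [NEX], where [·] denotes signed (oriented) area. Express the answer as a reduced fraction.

[XNR]:[NEX] = 3/4

Choose coordinates E = (0, 0), X = (1, 0), N = (0, 1), B = (-1, -2).
1. A is the midpoint of XE ⇒ A = (1/2, 0)
2. R is the midpoint of EA ⇒ R = (1/4, 0)
2·[XNR] = 3/4, 2·[NEX] = 1
[XNR]:[NEX] = 3/4:1 = 3/4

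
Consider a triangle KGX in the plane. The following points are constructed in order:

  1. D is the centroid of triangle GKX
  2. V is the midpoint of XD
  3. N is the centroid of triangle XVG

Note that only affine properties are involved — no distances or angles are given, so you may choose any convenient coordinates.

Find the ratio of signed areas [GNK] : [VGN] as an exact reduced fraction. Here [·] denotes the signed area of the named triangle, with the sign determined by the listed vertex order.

[GNK]:[VGN] = 10

Set K = (0, 0), G = (1, 0), X = (0, 1); any affine frame gives the same invariant.
1. D is the centroid of triangle GKX ⇒ D = (1/3, 1/3)
2. V is the midpoint of XD ⇒ V = (1/6, 2/3)
3. N is the centroid of triangle XVG ⇒ N = (7/18, 5/9)
2·[GNK] = 5/9, 2·[VGN] = 1/18
[GNK]:[VGN] = 5/9:1/18 = 10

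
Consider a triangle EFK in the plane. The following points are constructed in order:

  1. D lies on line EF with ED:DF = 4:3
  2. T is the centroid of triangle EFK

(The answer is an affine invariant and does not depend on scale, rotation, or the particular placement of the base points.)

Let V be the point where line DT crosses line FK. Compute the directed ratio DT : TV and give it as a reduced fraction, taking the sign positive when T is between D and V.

Choose coordinates E = (0, 0), F = (1, 0), K = (0, 1).
1. D lies on line EF with ED:DF = 4:3 ⇒ D = (4/7, 0)
2. T is the centroid of triangle EFK ⇒ T = (1/3, 1/3)
line DT meets FK at V = (-1/2, 3/2)
T = D + t·(V−D) with t = 2/9, so DT:TV = 2/9:7/9

DT:TV = 2/7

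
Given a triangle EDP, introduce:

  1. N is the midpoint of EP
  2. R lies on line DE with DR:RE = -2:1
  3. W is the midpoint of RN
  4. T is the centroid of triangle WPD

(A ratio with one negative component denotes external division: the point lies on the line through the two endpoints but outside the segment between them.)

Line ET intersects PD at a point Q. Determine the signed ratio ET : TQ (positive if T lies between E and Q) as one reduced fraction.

ET:TQ = 7/5

Work in coordinates with E = (0, 0), D = (1, 0), P = (0, 1).
1. N is the midpoint of EP ⇒ N = (0, 1/2)
2. R lies on line DE with DR:RE = -2:1 ⇒ R = (-1, 0)
3. W is the midpoint of RN ⇒ W = (-1/2, 1/4)
4. T is the centroid of triangle WPD ⇒ T = (1/6, 5/12)
line ET meets PD at Q = (2/7, 5/7)
T = E + t·(Q−E) with t = 7/12, so ET:TQ = 7/12:5/12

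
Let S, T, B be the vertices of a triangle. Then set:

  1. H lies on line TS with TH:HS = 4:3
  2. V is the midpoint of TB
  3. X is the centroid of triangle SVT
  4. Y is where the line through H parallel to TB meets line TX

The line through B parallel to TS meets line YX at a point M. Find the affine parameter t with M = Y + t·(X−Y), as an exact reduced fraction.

t = -6

Choose coordinates S = (0, 0), T = (1, 0), B = (0, 1).
1. H lies on line TS with TH:HS = 4:3 ⇒ H = (3/7, 0)
2. V is the midpoint of TB ⇒ V = (1/2, 1/2)
3. X is the centroid of triangle SVT ⇒ X = (1/2, 1/6)
4. Y is where the line through H parallel to TB meets line TX ⇒ Y = (1/7, 2/7)
through B parallel to TS: direction (-1, 0); meets YX at M = (-2, 1)
M = Y + t·(X−Y) with t = -6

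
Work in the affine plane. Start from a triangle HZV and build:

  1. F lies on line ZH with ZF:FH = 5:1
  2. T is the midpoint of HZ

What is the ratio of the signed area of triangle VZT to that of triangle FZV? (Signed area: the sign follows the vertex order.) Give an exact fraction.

Work in coordinates with H = (0, 0), Z = (1, 0), V = (0, 1).
1. F lies on line ZH with ZF:FH = 5:1 ⇒ F = (1/6, 0)
2. T is the midpoint of HZ ⇒ T = (1/2, 0)
2·[VZT] = -1/2, 2·[FZV] = 5/6
[VZT]:[FZV] = -1/2:5/6 = -3/5

[VZT]:[FZV] = -3/5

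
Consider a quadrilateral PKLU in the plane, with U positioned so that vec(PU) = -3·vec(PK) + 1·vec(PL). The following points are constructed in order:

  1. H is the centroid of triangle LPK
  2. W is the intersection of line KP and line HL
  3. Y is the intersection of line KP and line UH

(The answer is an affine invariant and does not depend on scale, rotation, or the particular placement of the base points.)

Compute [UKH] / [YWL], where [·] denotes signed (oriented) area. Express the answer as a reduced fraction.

Choose coordinates P = (0, 0), K = (1, 0), L = (0, 1), U = (-3, 1).
1. H is the centroid of triangle LPK ⇒ H = (1/3, 1/3)
2. W is the intersection of line KP and line HL ⇒ W = (1/2, 0)
3. Y is the intersection of line KP and line UH ⇒ Y = (2, 0)
2·[UKH] = 2/3, 2·[YWL] = -3/2
[UKH]:[YWL] = 2/3:-3/2 = -4/9

[UKH]:[YWL] = -4/9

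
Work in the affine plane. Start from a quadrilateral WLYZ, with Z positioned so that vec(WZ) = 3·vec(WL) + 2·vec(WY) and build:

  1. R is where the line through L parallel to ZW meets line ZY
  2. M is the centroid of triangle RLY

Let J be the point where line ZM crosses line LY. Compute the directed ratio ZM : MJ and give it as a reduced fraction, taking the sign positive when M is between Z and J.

Choose coordinates W = (0, 0), L = (1, 0), Y = (0, 1), Z = (3, 2).
1. R is where the line through L parallel to ZW meets line ZY ⇒ R = (5, 8/3)
2. M is the centroid of triangle RLY ⇒ M = (2, 11/9)
line ZM meets LY at J = (3/4, 1/4)
M = Z + t·(J−Z) with t = 4/9, so ZM:MJ = 4/9:5/9

ZM:MJ = 4/5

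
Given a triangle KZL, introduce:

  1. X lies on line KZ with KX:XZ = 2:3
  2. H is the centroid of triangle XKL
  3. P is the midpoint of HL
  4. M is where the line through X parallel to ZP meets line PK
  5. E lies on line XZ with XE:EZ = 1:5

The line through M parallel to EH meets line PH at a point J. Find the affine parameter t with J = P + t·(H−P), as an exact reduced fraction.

t = 8/5

Choose coordinates K = (0, 0), Z = (1, 0), L = (0, 1).
1. X lies on line KZ with KX:XZ = 2:3 ⇒ X = (2/5, 0)
2. H is the centroid of triangle XKL ⇒ H = (2/15, 1/3)
3. P is the midpoint of HL ⇒ P = (1/15, 2/3)
4. M is where the line through X parallel to ZP meets line PK ⇒ M = (2/75, 4/15)
5. E lies on line XZ with XE:EZ = 1:5 ⇒ E = (1/2, 0)
through M parallel to EH: direction (-11/30, 1/3); meets PH at J = (13/75, 2/15)
J = P + t·(H−P) with t = 8/5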